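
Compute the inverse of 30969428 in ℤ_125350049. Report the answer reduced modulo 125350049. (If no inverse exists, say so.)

4010624

gcd(125350049, 30969428) by repeated division:
125350049 = 4*30969428 + 1472337
30969428 = 21*1472337 + 50351
1472337 = 29*50351 + 12158
50351 = 4*12158 + 1719
12158 = 7*1719 + 125
1719 = 13*125 + 94
125 = 1*94 + 31
94 = 3*31 + 1
31 = 31*1 + 0
gcd = 1, so the inverse exists. Back-substitute:
1 = 94 − 3·31
1 = −3·125 + 4·94
1 = 4·1719 − 55·125
1 = −55·12158 + 389·1719
1 = 389·50351 − 1611·12158
1 = −1611·1472337 + 47108·50351
1 = 47108·30969428 − 990879·1472337
1 = −990879·125350049 + 4010624·30969428
So 30969428·4010624 ≡ 1 (mod 125350049).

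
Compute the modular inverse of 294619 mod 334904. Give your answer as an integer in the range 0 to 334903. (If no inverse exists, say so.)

35947

Run Euclid on (334904, 294619):
334904 = 1×294619 + 40285
294619 = 7×40285 + 12624
40285 = 3×12624 + 2413
12624 = 5×2413 + 559
2413 = 4×559 + 177
559 = 3×177 + 28
177 = 6×28 + 9
28 = 3×9 + 1
9 = 9×1 + 0
The gcd is 1. Working backward:
1 = 28 − 3·9
1 = −3·177 + 19·28
1 = 19·559 − 60·177
1 = −60·2413 + 259·559
1 = 259·12624 − 1355·2413
1 = −1355·40285 + 4324·12624
1 = 4324·294619 − 31623·40285
1 = −31623·334904 + 35947·294619
So 294619·35947 ≡ 1 (mod 334904).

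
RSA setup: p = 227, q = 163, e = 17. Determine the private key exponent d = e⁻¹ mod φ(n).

6461

φ(n) = (p−1)(q−1) = 226·162 = 36612.
Need d with 17·d ≡ 1 (mod 36612). Apply the extended Euclidean algorithm:
36612 = 2153*17 + 11
17 = 1*11 + 6
11 = 1*6 + 5
6 = 1*5 + 1
5 = 5*1 + 0
Back-substitute:
1 = 6 − 5
1 = −11 + 2·6
1 = 2·17 − 3·11
1 = −3·36612 + 6461·17
So 17·6461 ≡ 1 (mod 36612), hence d = 6461.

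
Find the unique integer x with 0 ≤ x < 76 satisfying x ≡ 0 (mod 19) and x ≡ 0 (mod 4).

0

Write x = 0 + 19·k. Then 19·k ≡ 0 − 0 ≡ 0 (mod 4).
Need 19⁻¹ mod 4. Extended Euclid on (4, 3):
4 = 1*3 + 1
3 = 3*1 + 0
Back-substitute:
1 = 4 − 3
19⁻¹ ≡ 3 (mod 4), so k ≡ 3·0 ≡ 0 (mod 4).
x = 0 + 19·0 = 0.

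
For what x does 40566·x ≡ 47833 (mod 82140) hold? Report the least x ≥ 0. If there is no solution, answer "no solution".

no solution

gcd(40566, 82140):
82140 = 2×40566 + 1008
40566 = 40×1008 + 246
1008 = 4×246 + 24
246 = 10×24 + 6
24 = 4×6 + 0
gcd = 6, but 6 ∤ 47833, so the congruence has no solution.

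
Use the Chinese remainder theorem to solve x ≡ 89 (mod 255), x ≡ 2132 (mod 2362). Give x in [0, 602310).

Write x = 89 + 255·k. Then 255·k ≡ 2132 − 89 ≡ 2043 (mod 2362).
Need 255⁻¹ mod 2362. Extended Euclid on (2362, 255):
2362 = 9×255 + 67
255 = 3×67 + 54
67 = 1×54 + 13
54 = 4×13 + 2
13 = 6×2 + 1
2 = 2×1 + 0
Back-substitute:
1 = 13 − 6·2
1 = −6·54 + 25·13
1 = 25·67 − 31·54
1 = −31·255 + 118·67
1 = 118·2362 − 1093·255
255⁻¹ ≡ 1269 (mod 2362), so k ≡ 1269·2043 ≡ 1453 (mod 2362).
x = 89 + 255·1453 = 370604.

370604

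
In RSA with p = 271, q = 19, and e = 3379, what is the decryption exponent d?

2599

φ(n) = (p−1)(q−1) = 270·18 = 4860.
Need d with 3379·d ≡ 1 (mod 4860). Apply the extended Euclidean algorithm:
4860 = 1*3379 + 1481
3379 = 2*1481 + 417
1481 = 3*417 + 230
417 = 1*230 + 187
230 = 1*187 + 43
187 = 4*43 + 15
43 = 2*15 + 13
15 = 1*13 + 2
13 = 6*2 + 1
2 = 2*1 + 0
Back-substitute:
1 = 13 − 6·2
1 = −6·15 + 7·13
1 = 7·43 − 20·15
1 = −20·187 + 87·43
1 = 87·230 − 107·187
1 = −107·417 + 194·230
1 = 194·1481 − 689·417
1 = −689·3379 + 1572·1481
1 = 1572·4860 − 2261·3379
So 3379·(-2261) ≡ 1 (mod 4860), hence d ≡ -2261 ≡ 2599 (mod 4860).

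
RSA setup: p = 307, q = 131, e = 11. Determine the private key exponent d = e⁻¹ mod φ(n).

φ(n) = (p−1)(q−1) = 306·130 = 39780.
Need d with 11·d ≡ 1 (mod 39780). Apply the extended Euclidean algorithm:
39780 = 3616×11 + 4
11 = 2×4 + 3
4 = 1×3 + 1
3 = 3×1 + 0
Back-substitute:
1 = 4 − 3
1 = −11 + 3·4
1 = 3·39780 − 10849·11
So 11·(-10849) ≡ 1 (mod 39780), hence d ≡ -10849 ≡ 28931 (mod 39780).

28931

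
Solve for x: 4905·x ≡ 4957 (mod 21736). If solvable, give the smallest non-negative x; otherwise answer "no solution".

12533

First find gcd(4905, 21736):
21736 = 4*4905 + 2116
4905 = 2*2116 + 673
2116 = 3*673 + 97
673 = 6*97 + 91
97 = 1*91 + 6
91 = 15*6 + 1
6 = 6*1 + 0
gcd = 1, so a unique solution mod 21736 exists.
Back-substitute for the Bézout coefficients:
1 = 91 − 15·6
1 = −15·97 + 16·91
1 = 16·673 − 111·97
1 = −111·2116 + 349·673
1 = 349·4905 − 809·2116
1 = −809·21736 + 3585·4905
So 4905·(3585) ≡ 1 (mod 21736), giving 4905⁻¹ ≡ 3585.
x ≡ 4905⁻¹·4957 ≡ 3585·4957 ≡ 12533 (mod 21736).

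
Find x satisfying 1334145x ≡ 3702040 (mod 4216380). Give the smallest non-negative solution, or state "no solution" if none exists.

gcd(1334145, 4216380):
4216380 = 3*1334145 + 213945
1334145 = 6*213945 + 50475
213945 = 4*50475 + 12045
50475 = 4*12045 + 2295
12045 = 5*2295 + 570
2295 = 4*570 + 15
570 = 38*15 + 0
gcd = 15, but 15 ∤ 3702040, so the congruence has no solution.

no solution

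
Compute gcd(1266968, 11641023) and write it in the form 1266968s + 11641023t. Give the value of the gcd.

1

Euclidean algorithm:
11641023 = 9×1266968 + 238311
1266968 = 5×238311 + 75413
238311 = 3×75413 + 12072
75413 = 6×12072 + 2981
12072 = 4×2981 + 148
2981 = 20×148 + 21
148 = 7×21 + 1
21 = 21×1 + 0
gcd(1266968, 11641023) = 1.
Back-substituting:
1 = 148 − 7·21
1 = −7·2981 + 141·148
1 = 141·12072 − 571·2981
1 = −571·75413 + 3567·12072
1 = 3567·238311 − 11272·75413
1 = −11272·1266968 + 59927·238311
1 = 59927·11641023 − 550615·1266968
So 1 = (59927)·11641023 + (-550615)·1266968.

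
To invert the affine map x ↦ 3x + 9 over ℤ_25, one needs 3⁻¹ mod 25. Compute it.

17

Apply the Euclidean algorithm to 25 and 3:
25 = 8·3 + 1
3 = 3·1 + 0
gcd = 1, so the inverse exists. Back-substitute:
1 = 25 − 8·3
Hence 3⁻¹ ≡ -8 ≡ 17 (mod 25).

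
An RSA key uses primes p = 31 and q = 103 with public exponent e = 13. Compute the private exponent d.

φ(n) = (p−1)(q−1) = 30·102 = 3060.
Need d with 13·d ≡ 1 (mod 3060). Apply the extended Euclidean algorithm:
3060 = 235×13 + 5
13 = 2×5 + 3
5 = 1×3 + 2
3 = 1×2 + 1
2 = 2×1 + 0
Back-substitute:
1 = 3 − 2
1 = −5 + 2·3
1 = 2·13 − 5·5
1 = −5·3060 + 1177·13
So 13·1177 ≡ 1 (mod 3060), hence d = 1177.

1177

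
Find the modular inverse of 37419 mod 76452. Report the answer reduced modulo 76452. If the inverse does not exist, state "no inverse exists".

no inverse exists

Euclidean algorithm on 76452, 37419:
76452 = 2×37419 + 1614
37419 = 23×1614 + 297
1614 = 5×297 + 129
297 = 2×129 + 39
129 = 3×39 + 12
39 = 3×12 + 3
12 = 4×3 + 0
Since gcd = 3 > 1, 37419 is not a unit mod 76452.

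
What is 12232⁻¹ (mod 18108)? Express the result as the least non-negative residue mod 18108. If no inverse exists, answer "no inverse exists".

no inverse exists

Compute gcd(12232, 18108):
18108 = 1*12232 + 5876
12232 = 2*5876 + 480
5876 = 12*480 + 116
480 = 4*116 + 16
116 = 7*16 + 4
16 = 4*4 + 0
The gcd is 4, not 1, hence no inverse exists.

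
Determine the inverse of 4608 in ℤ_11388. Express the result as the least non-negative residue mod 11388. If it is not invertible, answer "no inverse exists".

Compute gcd(4608, 11388):
11388 = 2×4608 + 2172
4608 = 2×2172 + 264
2172 = 8×264 + 60
264 = 4×60 + 24
60 = 2×24 + 12
24 = 2×12 + 0
Since gcd = 12 > 1, 4608 is not a unit mod 11388.

no inverse exists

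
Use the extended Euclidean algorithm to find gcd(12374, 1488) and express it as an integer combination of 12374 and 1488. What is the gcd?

2

Apply Euclid's algorithm to 12374 and 1488:
12374 = 8·1488 + 470
1488 = 3·470 + 78
470 = 6·78 + 2
78 = 39·2 + 0
gcd(12374, 1488) = 2.
Working backward:
2 = 470 − 6·78
2 = −6·1488 + 19·470
2 = 19·12374 − 158·1488
So 2 = (19)·12374 + (-158)·1488.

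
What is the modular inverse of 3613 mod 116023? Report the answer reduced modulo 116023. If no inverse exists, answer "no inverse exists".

gcd(116023, 3613) by repeated division:
116023 = 32·3613 + 407
3613 = 8·407 + 357
407 = 1·357 + 50
357 = 7·50 + 7
50 = 7·7 + 1
7 = 7·1 + 0
gcd = 1, so the inverse exists. Back-substitute:
1 = 50 − 7·7
1 = −7·357 + 50·50
1 = 50·407 − 57·357
1 = −57·3613 + 506·407
1 = 506·116023 − 16249·3613
So 3613·(-16249) ≡ 1 (mod 116023), and -16249 ≡ 99774 (mod 116023).

99774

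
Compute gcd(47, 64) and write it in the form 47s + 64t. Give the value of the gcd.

1

Apply Euclid's algorithm to 64 and 47:
64 = 1×47 + 17
47 = 2×17 + 13
17 = 1×13 + 4
13 = 3×4 + 1
4 = 4×1 + 0
gcd(47, 64) = 1.
Express as a combination:
1 = 13 − 3·4
1 = −3·17 + 4·13
1 = 4·47 − 11·17
1 = −11·64 + 15·47
So 1 = (-11)·64 + (15)·47.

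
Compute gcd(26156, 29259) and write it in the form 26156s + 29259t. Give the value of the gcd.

Euclidean algorithm:
29259 = 1×26156 + 3103
26156 = 8×3103 + 1332
3103 = 2×1332 + 439
1332 = 3×439 + 15
439 = 29×15 + 4
15 = 3×4 + 3
4 = 1×3 + 1
3 = 3×1 + 0
gcd(26156, 29259) = 1.
Back-substituting:
1 = 4 − 3
1 = −15 + 4·4
1 = 4·439 − 117·15
1 = −117·1332 + 355·439
1 = 355·3103 − 827·1332
1 = −827·26156 + 6971·3103
1 = 6971·29259 − 7798·26156
So 1 = (6971)·29259 + (-7798)·26156.

1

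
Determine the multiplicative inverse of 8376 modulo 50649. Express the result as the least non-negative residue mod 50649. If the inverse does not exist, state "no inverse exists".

no inverse exists

Compute gcd(8376, 50649):
50649 = 6·8376 + 393
8376 = 21·393 + 123
393 = 3·123 + 24
123 = 5·24 + 3
24 = 8·3 + 0
The gcd is 3, not 1, hence no inverse exists.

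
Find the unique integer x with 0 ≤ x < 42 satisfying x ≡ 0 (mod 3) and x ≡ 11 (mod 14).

Write x = 0 + 3·k. Then 3·k ≡ 11 − 0 ≡ 11 (mod 14).
Need 3⁻¹ mod 14. Extended Euclid on (14, 3):
14 = 4*3 + 2
3 = 1*2 + 1
2 = 2*1 + 0
Back-substitute:
1 = 3 − 2
1 = −14 + 5·3
3⁻¹ ≡ 5 (mod 14), so k ≡ 5·11 ≡ 13 (mod 14).
x = 0 + 3·13 = 39.

39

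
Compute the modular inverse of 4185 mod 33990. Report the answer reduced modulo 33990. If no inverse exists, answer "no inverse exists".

Euclidean algorithm on 33990, 4185:
33990 = 8*4185 + 510
4185 = 8*510 + 105
510 = 4*105 + 90
105 = 1*90 + 15
90 = 6*15 + 0
gcd(4185, 33990) = 15 ≠ 1, so 4185 has no multiplicative inverse modulo 33990.

no inverse exists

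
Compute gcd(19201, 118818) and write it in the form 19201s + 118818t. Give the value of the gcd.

Euclidean algorithm:
118818 = 6×19201 + 3612
19201 = 5×3612 + 1141
3612 = 3×1141 + 189
1141 = 6×189 + 7
189 = 27×7 + 0
gcd(19201, 118818) = 7.
Express as a combination:
7 = 1141 − 6·189
7 = −6·3612 + 19·1141
7 = 19·19201 − 101·3612
7 = −101·118818 + 625·19201
So 7 = (-101)·118818 + (625)·19201.

7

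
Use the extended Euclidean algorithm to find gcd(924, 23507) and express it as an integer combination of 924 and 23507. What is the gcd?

11

Euclidean algorithm:
23507 = 25·924 + 407
924 = 2·407 + 110
407 = 3·110 + 77
110 = 1·77 + 33
77 = 2·33 + 11
33 = 3·11 + 0
gcd(924, 23507) = 11.
Working backward:
11 = 77 − 2·33
11 = −2·110 + 3·77
11 = 3·407 − 11·110
11 = −11·924 + 25·407
11 = 25·23507 − 636·924
So 11 = (25)·23507 + (-636)·924.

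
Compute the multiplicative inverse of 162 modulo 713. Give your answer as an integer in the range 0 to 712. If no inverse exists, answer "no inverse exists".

691

Apply the Euclidean algorithm to 713 and 162:
713 = 4*162 + 65
162 = 2*65 + 32
65 = 2*32 + 1
32 = 32*1 + 0
gcd = 1, so the inverse exists. Back-substitute:
1 = 65 − 2·32
1 = −2·162 + 5·65
1 = 5·713 − 22·162
Hence 162⁻¹ ≡ -22 ≡ 691 (mod 713).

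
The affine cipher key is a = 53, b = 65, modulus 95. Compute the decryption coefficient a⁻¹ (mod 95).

52

Run Euclid on (95, 53):
95 = 1×53 + 42
53 = 1×42 + 11
42 = 3×11 + 9
11 = 1×9 + 2
9 = 4×2 + 1
2 = 2×1 + 0
The gcd is 1. Working backward:
1 = 9 − 4·2
1 = −4·11 + 5·9
1 = 5·42 − 19·11
1 = −19·53 + 24·42
1 = 24·95 − 43·53
Hence 53⁻¹ ≡ -43 ≡ 52 (mod 95).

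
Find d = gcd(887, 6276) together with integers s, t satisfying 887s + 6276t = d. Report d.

Euclidean algorithm:
6276 = 7·887 + 67
887 = 13·67 + 16
67 = 4·16 + 3
16 = 5·3 + 1
3 = 3·1 + 0
gcd(887, 6276) = 1.
Express as a combination:
1 = 16 − 5·3
1 = −5·67 + 21·16
1 = 21·887 − 278·67
1 = −278·6276 + 1967·887
So 1 = (-278)·6276 + (1967)·887.

1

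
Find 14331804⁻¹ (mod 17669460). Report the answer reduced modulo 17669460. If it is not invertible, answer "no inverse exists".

Compute gcd(14331804, 17669460):
17669460 = 1*14331804 + 3337656
14331804 = 4*3337656 + 981180
3337656 = 3*981180 + 394116
981180 = 2*394116 + 192948
394116 = 2*192948 + 8220
192948 = 23*8220 + 3888
8220 = 2*3888 + 444
3888 = 8*444 + 336
444 = 1*336 + 108
336 = 3*108 + 12
108 = 9*12 + 0
gcd(14331804, 17669460) = 12 ≠ 1, so 14331804 has no multiplicative inverse modulo 17669460.

no inverse exists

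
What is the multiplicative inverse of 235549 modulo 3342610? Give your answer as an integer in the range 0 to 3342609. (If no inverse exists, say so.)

1817959

gcd(3342610, 235549) by repeated division:
3342610 = 14·235549 + 44924
235549 = 5·44924 + 10929
44924 = 4·10929 + 1208
10929 = 9·1208 + 57
1208 = 21·57 + 11
57 = 5·11 + 2
11 = 5·2 + 1
2 = 2·1 + 0
Since gcd(235549, 3342610) = 1, back-substitute to write 1 as a combination:
1 = 11 − 5·2
1 = −5·57 + 26·11
1 = 26·1208 − 551·57
1 = −551·10929 + 4985·1208
1 = 4985·44924 − 20491·10929
1 = −20491·235549 + 107440·44924
1 = 107440·3342610 − 1524651·235549
Thus 235549·(-1524651) ≡ 1 (mod 3342610); reducing, -1524651 mod 3342610 = 1817959.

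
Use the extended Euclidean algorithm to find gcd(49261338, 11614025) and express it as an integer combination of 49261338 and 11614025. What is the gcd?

Apply Euclid's algorithm to 49261338 and 11614025:
49261338 = 4·11614025 + 2805238
11614025 = 4·2805238 + 393073
2805238 = 7·393073 + 53727
393073 = 7·53727 + 16984
53727 = 3·16984 + 2775
16984 = 6·2775 + 334
2775 = 8·334 + 103
334 = 3·103 + 25
103 = 4·25 + 3
25 = 8·3 + 1
3 = 3·1 + 0
gcd(49261338, 11614025) = 1.
Express as a combination:
1 = 25 − 8·3
1 = −8·103 + 33·25
1 = 33·334 − 107·103
1 = −107·2775 + 889·334
1 = 889·16984 − 5441·2775
1 = −5441·53727 + 17212·16984
1 = 17212·393073 − 125925·53727
1 = −125925·2805238 + 898687·393073
1 = 898687·11614025 − 3720673·2805238
1 = −3720673·49261338 + 15781379·11614025
So 1 = (-3720673)·49261338 + (15781379)·11614025.

1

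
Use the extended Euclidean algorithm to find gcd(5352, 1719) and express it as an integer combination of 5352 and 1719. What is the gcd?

3

Repeated division:
5352 = 3·1719 + 195
1719 = 8·195 + 159
195 = 1·159 + 36
159 = 4·36 + 15
36 = 2·15 + 6
15 = 2·6 + 3
6 = 2·3 + 0
gcd(5352, 1719) = 3.
Working backward:
3 = 15 − 2·6
3 = −2·36 + 5·15
3 = 5·159 − 22·36
3 = −22·195 + 27·159
3 = 27·1719 − 238·195
3 = −238·5352 + 741·1719
So 3 = (-238)·5352 + (741)·1719.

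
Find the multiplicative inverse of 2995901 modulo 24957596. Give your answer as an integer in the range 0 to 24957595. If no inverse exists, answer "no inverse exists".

Extended Euclidean algorithm:
24957596 = 8×2995901 + 990388
2995901 = 3×990388 + 24737
990388 = 40×24737 + 908
24737 = 27×908 + 221
908 = 4×221 + 24
221 = 9×24 + 5
24 = 4×5 + 4
5 = 1×4 + 1
4 = 4×1 + 0
gcd = 1, so the inverse exists. Back-substitute:
1 = 5 − 4
1 = −24 + 5·5
1 = 5·221 − 46·24
1 = −46·908 + 189·221
1 = 189·24737 − 5149·908
1 = −5149·990388 + 206149·24737
1 = 206149·2995901 − 623596·990388
1 = −623596·24957596 + 5194917·2995901
So 2995901·5194917 ≡ 1 (mod 24957596).

5194917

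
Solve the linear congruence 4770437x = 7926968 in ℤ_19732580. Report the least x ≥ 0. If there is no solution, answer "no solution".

First find gcd(4770437, 19732580):
19732580 = 4×4770437 + 650832
4770437 = 7×650832 + 214613
650832 = 3×214613 + 6993
214613 = 30×6993 + 4823
6993 = 1×4823 + 2170
4823 = 2×2170 + 483
2170 = 4×483 + 238
483 = 2×238 + 7
238 = 34×7 + 0
gcd = 7 and 7 | 7926968, so solutions exist. Divide through by 7: 681491x ≡ 1132424 (mod 2818940).
Now find 681491⁻¹ mod 2818940:
2818940 = 4×681491 + 92976
681491 = 7×92976 + 30659
92976 = 3×30659 + 999
30659 = 30×999 + 689
999 = 1×689 + 310
689 = 2×310 + 69
310 = 4×69 + 34
69 = 2×34 + 1
34 = 34×1 + 0
Back-substitute:
1 = 69 − 2·34
1 = −2·310 + 9·69
1 = 9·689 − 20·310
1 = −20·999 + 29·689
1 = 29·30659 − 890·999
1 = −890·92976 + 2699·30659
1 = 2699·681491 − 19783·92976
1 = −19783·2818940 + 81831·681491
So 681491⁻¹ ≡ 81831 (mod 2818940).
Then x ≡ 81831·1132424 ≡ 373724 (mod 2818940); the smallest non-negative solution is x = 373724.

373724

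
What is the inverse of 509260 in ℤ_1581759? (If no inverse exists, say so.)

1523680

Apply the Euclidean algorithm to 1581759 and 509260:
1581759 = 3×509260 + 53979
509260 = 9×53979 + 23449
53979 = 2×23449 + 7081
23449 = 3×7081 + 2206
7081 = 3×2206 + 463
2206 = 4×463 + 354
463 = 1×354 + 109
354 = 3×109 + 27
109 = 4×27 + 1
27 = 27×1 + 0
gcd = 1, so the inverse exists. Back-substitute:
1 = 109 − 4·27
1 = −4·354 + 13·109
1 = 13·463 − 17·354
1 = −17·2206 + 81·463
1 = 81·7081 − 260·2206
1 = −260·23449 + 861·7081
1 = 861·53979 − 1982·23449
1 = −1982·509260 + 18699·53979
1 = 18699·1581759 − 58079·509260
Hence 509260⁻¹ ≡ -58079 ≡ 1523680 (mod 1581759).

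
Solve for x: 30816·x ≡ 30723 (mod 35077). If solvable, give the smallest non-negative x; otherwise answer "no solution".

16457

First find gcd(30816, 35077):
35077 = 1×30816 + 4261
30816 = 7×4261 + 989
4261 = 4×989 + 305
989 = 3×305 + 74
305 = 4×74 + 9
74 = 8×9 + 2
9 = 4×2 + 1
2 = 2×1 + 0
gcd = 1, so a unique solution mod 35077 exists.
Back-substitute for the Bézout coefficients:
1 = 9 − 4·2
1 = −4·74 + 33·9
1 = 33·305 − 136·74
1 = −136·989 + 441·305
1 = 441·4261 − 1900·989
1 = −1900·30816 + 13741·4261
1 = 13741·35077 − 15641·30816
So 30816·(-15641) ≡ 1 (mod 35077), giving 30816⁻¹ ≡ 19436.
x ≡ 30816⁻¹·30723 ≡ 19436·30723 ≡ 16457 (mod 35077).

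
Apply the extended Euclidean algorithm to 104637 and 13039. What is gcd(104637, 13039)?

Euclidean algorithm:
104637 = 8×13039 + 325
13039 = 40×325 + 39
325 = 8×39 + 13
39 = 3×13 + 0
gcd(104637, 13039) = 13.
Working backward:
13 = 325 − 8·39
13 = −8·13039 + 321·325
13 = 321·104637 − 2576·13039
So 13 = (321)·104637 + (-2576)·13039.

13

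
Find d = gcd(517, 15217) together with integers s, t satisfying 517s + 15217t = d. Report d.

Repeated division:
15217 = 29*517 + 224
517 = 2*224 + 69
224 = 3*69 + 17
69 = 4*17 + 1
17 = 17*1 + 0
gcd(517, 15217) = 1.
Express as a combination:
1 = 69 − 4·17
1 = −4·224 + 13·69
1 = 13·517 − 30·224
1 = −30·15217 + 883·517
So 1 = (-30)·15217 + (883)·517.

1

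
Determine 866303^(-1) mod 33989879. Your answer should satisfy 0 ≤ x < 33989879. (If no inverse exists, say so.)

1247416

Apply the Euclidean algorithm to 33989879 and 866303:
33989879 = 39·866303 + 204062
866303 = 4·204062 + 50055
204062 = 4·50055 + 3842
50055 = 13·3842 + 109
3842 = 35·109 + 27
109 = 4·27 + 1
27 = 27·1 + 0
The gcd is 1. Working backward:
1 = 109 − 4·27
1 = −4·3842 + 141·109
1 = 141·50055 − 1837·3842
1 = −1837·204062 + 7489·50055
1 = 7489·866303 − 31793·204062
1 = −31793·33989879 + 1247416·866303
So 866303·1247416 ≡ 1 (mod 33989879).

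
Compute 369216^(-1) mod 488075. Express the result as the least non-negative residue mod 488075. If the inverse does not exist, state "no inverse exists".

Run Euclid on (488075, 369216):
488075 = 1·369216 + 118859
369216 = 3·118859 + 12639
118859 = 9·12639 + 5108
12639 = 2·5108 + 2423
5108 = 2·2423 + 262
2423 = 9·262 + 65
262 = 4·65 + 2
65 = 32·2 + 1
2 = 2·1 + 0
The gcd is 1. Working backward:
1 = 65 − 32·2
1 = −32·262 + 129·65
1 = 129·2423 − 1193·262
1 = −1193·5108 + 2515·2423
1 = 2515·12639 − 6223·5108
1 = −6223·118859 + 58522·12639
1 = 58522·369216 − 181789·118859
1 = −181789·488075 + 240311·369216
So 369216·240311 ≡ 1 (mod 488075).

240311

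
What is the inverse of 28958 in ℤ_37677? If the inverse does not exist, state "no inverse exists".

20150

Run Euclid on (37677, 28958):
37677 = 1·28958 + 8719
28958 = 3·8719 + 2801
8719 = 3·2801 + 316
2801 = 8·316 + 273
316 = 1·273 + 43
273 = 6·43 + 15
43 = 2·15 + 13
15 = 1·13 + 2
13 = 6·2 + 1
2 = 2·1 + 0
Since gcd(28958, 37677) = 1, back-substitute to write 1 as a combination:
1 = 13 − 6·2
1 = −6·15 + 7·13
1 = 7·43 − 20·15
1 = −20·273 + 127·43
1 = 127·316 − 147·273
1 = −147·2801 + 1303·316
1 = 1303·8719 − 4056·2801
1 = −4056·28958 + 13471·8719
1 = 13471·37677 − 17527·28958
Hence 28958⁻¹ ≡ -17527 ≡ 20150 (mod 37677).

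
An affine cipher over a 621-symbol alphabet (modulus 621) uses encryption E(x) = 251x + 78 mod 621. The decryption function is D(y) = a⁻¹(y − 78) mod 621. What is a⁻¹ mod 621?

Extended Euclidean algorithm:
621 = 2×251 + 119
251 = 2×119 + 13
119 = 9×13 + 2
13 = 6×2 + 1
2 = 2×1 + 0
gcd = 1, so the inverse exists. Back-substitute:
1 = 13 − 6·2
1 = −6·119 + 55·13
1 = 55·251 − 116·119
1 = −116·621 + 287·251
So 251·287 ≡ 1 (mod 621).

287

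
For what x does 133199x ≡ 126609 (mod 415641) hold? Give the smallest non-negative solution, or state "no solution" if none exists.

260568

First find gcd(133199, 415641):
415641 = 3*133199 + 16044
133199 = 8*16044 + 4847
16044 = 3*4847 + 1503
4847 = 3*1503 + 338
1503 = 4*338 + 151
338 = 2*151 + 36
151 = 4*36 + 7
36 = 5*7 + 1
7 = 7*1 + 0
gcd = 1, so a unique solution mod 415641 exists.
Back-substitute for the Bézout coefficients:
1 = 36 − 5·7
1 = −5·151 + 21·36
1 = 21·338 − 47·151
1 = −47·1503 + 209·338
1 = 209·4847 − 674·1503
1 = −674·16044 + 2231·4847
1 = 2231·133199 − 18522·16044
1 = −18522·415641 + 57797·133199
So 133199·(57797) ≡ 1 (mod 415641), giving 133199⁻¹ ≡ 57797.
x ≡ 133199⁻¹·126609 ≡ 57797·126609 ≡ 260568 (mod 415641).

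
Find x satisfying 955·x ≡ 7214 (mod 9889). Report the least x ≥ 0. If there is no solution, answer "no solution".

9472

First find gcd(955, 9889):
9889 = 10×955 + 339
955 = 2×339 + 277
339 = 1×277 + 62
277 = 4×62 + 29
62 = 2×29 + 4
29 = 7×4 + 1
4 = 4×1 + 0
gcd = 1, so a unique solution mod 9889 exists.
Back-substitute for the Bézout coefficients:
1 = 29 − 7·4
1 = −7·62 + 15·29
1 = 15·277 − 67·62
1 = −67·339 + 82·277
1 = 82·955 − 231·339
1 = −231·9889 + 2392·955
So 955·(2392) ≡ 1 (mod 9889), giving 955⁻¹ ≡ 2392.
x ≡ 955⁻¹·7214 ≡ 2392·7214 ≡ 9472 (mod 9889).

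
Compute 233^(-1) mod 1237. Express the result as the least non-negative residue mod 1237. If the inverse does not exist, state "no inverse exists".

Run Euclid on (1237, 233):
1237 = 5×233 + 72
233 = 3×72 + 17
72 = 4×17 + 4
17 = 4×4 + 1
4 = 4×1 + 0
The gcd is 1. Working backward:
1 = 17 − 4·4
1 = −4·72 + 17·17
1 = 17·233 − 55·72
1 = −55·1237 + 292·233
So 233·292 ≡ 1 (mod 1237).

292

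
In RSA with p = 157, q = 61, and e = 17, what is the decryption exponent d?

φ(n) = (p−1)(q−1) = 156·60 = 9360.
Need d with 17·d ≡ 1 (mod 9360). Apply the extended Euclidean algorithm:
9360 = 550·17 + 10
17 = 1·10 + 7
10 = 1·7 + 3
7 = 2·3 + 1
3 = 3·1 + 0
Back-substitute:
1 = 7 − 2·3
1 = −2·10 + 3·7
1 = 3·17 − 5·10
1 = −5·9360 + 2753·17
So 17·2753 ≡ 1 (mod 9360), hence d = 2753.

2753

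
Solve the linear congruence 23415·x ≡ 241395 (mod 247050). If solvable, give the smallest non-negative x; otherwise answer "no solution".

2743

First find gcd(23415, 247050):
247050 = 10*23415 + 12900
23415 = 1*12900 + 10515
12900 = 1*10515 + 2385
10515 = 4*2385 + 975
2385 = 2*975 + 435
975 = 2*435 + 105
435 = 4*105 + 15
105 = 7*15 + 0
gcd = 15 and 15 | 241395, so solutions exist. Divide through by 15: 1561x ≡ 16093 (mod 16470).
Now find 1561⁻¹ mod 16470:
16470 = 10×1561 + 860
1561 = 1×860 + 701
860 = 1×701 + 159
701 = 4×159 + 65
159 = 2×65 + 29
65 = 2×29 + 7
29 = 4×7 + 1
7 = 7×1 + 0
Back-substitute:
1 = 29 − 4·7
1 = −4·65 + 9·29
1 = 9·159 − 22·65
1 = −22·701 + 97·159
1 = 97·860 − 119·701
1 = −119·1561 + 216·860
1 = 216·16470 − 2279·1561
So 1561·(-2279) ≡ 1 (mod 16470), i.e. 1561⁻¹ ≡ 14191.
Then x ≡ 14191·16093 ≡ 2743 (mod 16470); the smallest non-negative solution is x = 2743.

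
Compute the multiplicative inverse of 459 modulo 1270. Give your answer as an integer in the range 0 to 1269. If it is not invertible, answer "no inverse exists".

819

Apply the Euclidean algorithm to 1270 and 459:
1270 = 2×459 + 352
459 = 1×352 + 107
352 = 3×107 + 31
107 = 3×31 + 14
31 = 2×14 + 3
14 = 4×3 + 2
3 = 1×2 + 1
2 = 2×1 + 0
gcd = 1, so the inverse exists. Back-substitute:
1 = 3 − 2
1 = −14 + 5·3
1 = 5·31 − 11·14
1 = −11·107 + 38·31
1 = 38·352 − 125·107
1 = −125·459 + 163·352
1 = 163·1270 − 451·459
So 459·(-451) ≡ 1 (mod 1270), and -451 ≡ 819 (mod 1270).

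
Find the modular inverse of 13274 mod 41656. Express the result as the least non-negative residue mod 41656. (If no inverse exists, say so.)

Compute gcd(13274, 41656):
41656 = 3*13274 + 1834
13274 = 7*1834 + 436
1834 = 4*436 + 90
436 = 4*90 + 76
90 = 1*76 + 14
76 = 5*14 + 6
14 = 2*6 + 2
6 = 3*2 + 0
Since gcd = 2 > 1, 13274 is not a unit mod 41656.

no inverse exists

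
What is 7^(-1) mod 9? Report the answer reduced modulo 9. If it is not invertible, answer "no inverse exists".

Extended Euclidean algorithm:
9 = 1·7 + 2
7 = 3·2 + 1
2 = 2·1 + 0
gcd = 1, so the inverse exists. Back-substitute:
1 = 7 − 3·2
1 = −3·9 + 4·7
So 7·4 ≡ 1 (mod 9).

4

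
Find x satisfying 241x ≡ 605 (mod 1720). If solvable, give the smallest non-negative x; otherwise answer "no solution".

445

First find gcd(241, 1720):
1720 = 7*241 + 33
241 = 7*33 + 10
33 = 3*10 + 3
10 = 3*3 + 1
3 = 3*1 + 0
gcd = 1, so a unique solution mod 1720 exists.
Back-substitute for the Bézout coefficients:
1 = 10 − 3·3
1 = −3·33 + 10·10
1 = 10·241 − 73·33
1 = −73·1720 + 521·241
So 241·(521) ≡ 1 (mod 1720), giving 241⁻¹ ≡ 521.
x ≡ 241⁻¹·605 ≡ 521·605 ≡ 445 (mod 1720).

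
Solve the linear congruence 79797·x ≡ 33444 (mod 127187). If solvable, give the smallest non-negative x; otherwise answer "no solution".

108539

First find gcd(79797, 127187):
127187 = 1*79797 + 47390
79797 = 1*47390 + 32407
47390 = 1*32407 + 14983
32407 = 2*14983 + 2441
14983 = 6*2441 + 337
2441 = 7*337 + 82
337 = 4*82 + 9
82 = 9*9 + 1
9 = 9*1 + 0
gcd = 1, so a unique solution mod 127187 exists.
Back-substitute for the Bézout coefficients:
1 = 82 − 9·9
1 = −9·337 + 37·82
1 = 37·2441 − 268·337
1 = −268·14983 + 1645·2441
1 = 1645·32407 − 3558·14983
1 = −3558·47390 + 5203·32407
1 = 5203·79797 − 8761·47390
1 = −8761·127187 + 13964·79797
So 79797·(13964) ≡ 1 (mod 127187), giving 79797⁻¹ ≡ 13964.
x ≡ 79797⁻¹·33444 ≡ 13964·33444 ≡ 108539 (mod 127187).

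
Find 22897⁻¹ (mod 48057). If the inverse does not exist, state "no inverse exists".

33298

Run Euclid on (48057, 22897):
48057 = 2×22897 + 2263
22897 = 10×2263 + 267
2263 = 8×267 + 127
267 = 2×127 + 13
127 = 9×13 + 10
13 = 1×10 + 3
10 = 3×3 + 1
3 = 3×1 + 0
gcd = 1, so the inverse exists. Back-substitute:
1 = 10 − 3·3
1 = −3·13 + 4·10
1 = 4·127 − 39·13
1 = −39·267 + 82·127
1 = 82·2263 − 695·267
1 = −695·22897 + 7032·2263
1 = 7032·48057 − 14759·22897
Thus 22897·(-14759) ≡ 1 (mod 48057); reducing, -14759 mod 48057 = 33298.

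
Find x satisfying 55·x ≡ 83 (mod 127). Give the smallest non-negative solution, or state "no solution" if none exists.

50

First find gcd(55, 127):
127 = 2*55 + 17
55 = 3*17 + 4
17 = 4*4 + 1
4 = 4*1 + 0
gcd = 1, so a unique solution mod 127 exists.
Back-substitute for the Bézout coefficients:
1 = 17 − 4·4
1 = −4·55 + 13·17
1 = 13·127 − 30·55
So 55·(-30) ≡ 1 (mod 127), giving 55⁻¹ ≡ 97.
x ≡ 55⁻¹·83 ≡ 97·83 ≡ 50 (mod 127).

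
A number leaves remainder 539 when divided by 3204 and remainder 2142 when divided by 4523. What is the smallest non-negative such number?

Write x = 539 + 3204·k. Then 3204·k ≡ 2142 − 539 ≡ 1603 (mod 4523).
Need 3204⁻¹ mod 4523. Extended Euclid on (4523, 3204):
4523 = 1·3204 + 1319
3204 = 2·1319 + 566
1319 = 2·566 + 187
566 = 3·187 + 5
187 = 37·5 + 2
5 = 2·2 + 1
2 = 2·1 + 0
Back-substitute:
1 = 5 − 2·2
1 = −2·187 + 75·5
1 = 75·566 − 227·187
1 = −227·1319 + 529·566
1 = 529·3204 − 1285·1319
1 = −1285·4523 + 1814·3204
3204⁻¹ ≡ 1814 (mod 4523), so k ≡ 1814·1603 ≡ 4076 (mod 4523).
x = 539 + 3204·4076 = 13060043.

13060043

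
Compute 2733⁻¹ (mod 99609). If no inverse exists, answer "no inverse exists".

Compute gcd(2733, 99609):
99609 = 36×2733 + 1221
2733 = 2×1221 + 291
1221 = 4×291 + 57
291 = 5×57 + 6
57 = 9×6 + 3
6 = 2×3 + 0
The gcd is 3, not 1, hence no inverse exists.

no inverse exists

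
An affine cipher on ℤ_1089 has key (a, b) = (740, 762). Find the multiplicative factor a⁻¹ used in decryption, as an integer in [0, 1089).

Apply the Euclidean algorithm to 1089 and 740:
1089 = 1×740 + 349
740 = 2×349 + 42
349 = 8×42 + 13
42 = 3×13 + 3
13 = 4×3 + 1
3 = 3×1 + 0
gcd = 1, so the inverse exists. Back-substitute:
1 = 13 − 4·3
1 = −4·42 + 13·13
1 = 13·349 − 108·42
1 = −108·740 + 229·349
1 = 229·1089 − 337·740
So 740·(-337) ≡ 1 (mod 1089), and -337 ≡ 752 (mod 1089).

752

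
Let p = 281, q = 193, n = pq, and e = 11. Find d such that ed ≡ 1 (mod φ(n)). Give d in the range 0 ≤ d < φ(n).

34211

φ(n) = (p−1)(q−1) = 280·192 = 53760.
Need d with 11·d ≡ 1 (mod 53760). Apply the extended Euclidean algorithm:
53760 = 4887×11 + 3
11 = 3×3 + 2
3 = 1×2 + 1
2 = 2×1 + 0
Back-substitute:
1 = 3 − 2
1 = −11 + 4·3
1 = 4·53760 − 19549·11
So 11·(-19549) ≡ 1 (mod 53760), hence d ≡ -19549 ≡ 34211 (mod 53760).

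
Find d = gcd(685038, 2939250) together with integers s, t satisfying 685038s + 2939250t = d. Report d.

6

Repeated division:
2939250 = 4*685038 + 199098
685038 = 3*199098 + 87744
199098 = 2*87744 + 23610
87744 = 3*23610 + 16914
23610 = 1*16914 + 6696
16914 = 2*6696 + 3522
6696 = 1*3522 + 3174
3522 = 1*3174 + 348
3174 = 9*348 + 42
348 = 8*42 + 12
42 = 3*12 + 6
12 = 2*6 + 0
gcd(685038, 2939250) = 6.
Express as a combination:
6 = 42 − 3·12
6 = −3·348 + 25·42
6 = 25·3174 − 228·348
6 = −228·3522 + 253·3174
6 = 253·6696 − 481·3522
6 = −481·16914 + 1215·6696
6 = 1215·23610 − 1696·16914
6 = −1696·87744 + 6303·23610
6 = 6303·199098 − 14302·87744
6 = −14302·685038 + 49209·199098
6 = 49209·2939250 − 211138·685038
So 6 = (49209)·2939250 + (-211138)·685038.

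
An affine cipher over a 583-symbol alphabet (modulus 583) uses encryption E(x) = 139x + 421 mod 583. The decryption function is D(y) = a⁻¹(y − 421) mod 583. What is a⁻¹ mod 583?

Apply the Euclidean algorithm to 583 and 139:
583 = 4×139 + 27
139 = 5×27 + 4
27 = 6×4 + 3
4 = 1×3 + 1
3 = 3×1 + 0
The gcd is 1. Working backward:
1 = 4 − 3
1 = −27 + 7·4
1 = 7·139 − 36·27
1 = −36·583 + 151·139
So 139·151 ≡ 1 (mod 583).

151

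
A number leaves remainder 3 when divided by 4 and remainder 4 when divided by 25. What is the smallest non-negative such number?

Write x = 3 + 4·k. Then 4·k ≡ 4 − 3 ≡ 1 (mod 25).
Need 4⁻¹ mod 25. Extended Euclid on (25, 4):
25 = 6*4 + 1
4 = 4*1 + 0
Back-substitute:
1 = 25 − 6·4
4⁻¹ ≡ 19 (mod 25), so k ≡ 19·1 ≡ 19 (mod 25).
x = 3 + 4·19 = 79.

79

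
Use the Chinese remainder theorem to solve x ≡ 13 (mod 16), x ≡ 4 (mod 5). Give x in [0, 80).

29

Write x = 13 + 16·k. Then 16·k ≡ 4 − 13 ≡ 1 (mod 5).
Need 16⁻¹ mod 5. Extended Euclid on (5, 1):
5 = 5·1 + 0
16⁻¹ ≡ 1 (mod 5), so k ≡ 1·1 ≡ 1 (mod 5).
x = 13 + 16·1 = 29.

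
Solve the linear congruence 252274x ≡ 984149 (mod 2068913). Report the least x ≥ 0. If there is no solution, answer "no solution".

no solution

gcd(252274, 2068913):
2068913 = 8·252274 + 50721
252274 = 4·50721 + 49390
50721 = 1·49390 + 1331
49390 = 37·1331 + 143
1331 = 9·143 + 44
143 = 3·44 + 11
44 = 4·11 + 0
gcd = 11, but 11 ∤ 984149, so the congruence has no solution.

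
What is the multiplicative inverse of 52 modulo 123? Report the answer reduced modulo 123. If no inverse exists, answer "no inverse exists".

Apply the Euclidean algorithm to 123 and 52:
123 = 2·52 + 19
52 = 2·19 + 14
19 = 1·14 + 5
14 = 2·5 + 4
5 = 1·4 + 1
4 = 4·1 + 0
gcd = 1, so the inverse exists. Back-substitute:
1 = 5 − 4
1 = −14 + 3·5
1 = 3·19 − 4·14
1 = −4·52 + 11·19
1 = 11·123 − 26·52
Thus 52·(-26) ≡ 1 (mod 123); reducing, -26 mod 123 = 97.

97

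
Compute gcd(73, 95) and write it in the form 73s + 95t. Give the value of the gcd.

1

Repeated division:
95 = 1*73 + 22
73 = 3*22 + 7
22 = 3*7 + 1
7 = 7*1 + 0
gcd(73, 95) = 1.
Back-substituting:
1 = 22 − 3·7
1 = −3·73 + 10·22
1 = 10·95 − 13·73
So 1 = (10)·95 + (-13)·73.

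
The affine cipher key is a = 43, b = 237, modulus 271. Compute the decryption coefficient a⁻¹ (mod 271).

208

Extended Euclidean algorithm:
271 = 6×43 + 13
43 = 3×13 + 4
13 = 3×4 + 1
4 = 4×1 + 0
gcd = 1, so the inverse exists. Back-substitute:
1 = 13 − 3·4
1 = −3·43 + 10·13
1 = 10·271 − 63·43
So 43·(-63) ≡ 1 (mod 271), and -63 ≡ 208 (mod 271).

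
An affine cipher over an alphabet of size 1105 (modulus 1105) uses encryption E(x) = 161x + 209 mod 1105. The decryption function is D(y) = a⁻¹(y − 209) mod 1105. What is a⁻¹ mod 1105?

151

gcd(1105, 161) by repeated division:
1105 = 6×161 + 139
161 = 1×139 + 22
139 = 6×22 + 7
22 = 3×7 + 1
7 = 7×1 + 0
gcd = 1, so the inverse exists. Back-substitute:
1 = 22 − 3·7
1 = −3·139 + 19·22
1 = 19·161 − 22·139
1 = −22·1105 + 151·161
So 161·151 ≡ 1 (mod 1105).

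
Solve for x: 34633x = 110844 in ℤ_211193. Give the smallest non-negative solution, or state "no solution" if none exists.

160796

First find gcd(34633, 211193):
211193 = 6×34633 + 3395
34633 = 10×3395 + 683
3395 = 4×683 + 663
683 = 1×663 + 20
663 = 33×20 + 3
20 = 6×3 + 2
3 = 1×2 + 1
2 = 2×1 + 0
gcd = 1, so a unique solution mod 211193 exists.
Back-substitute for the Bézout coefficients:
1 = 3 − 2
1 = −20 + 7·3
1 = 7·663 − 232·20
1 = −232·683 + 239·663
1 = 239·3395 − 1188·683
1 = −1188·34633 + 12119·3395
1 = 12119·211193 − 73902·34633
So 34633·(-73902) ≡ 1 (mod 211193), giving 34633⁻¹ ≡ 137291.
x ≡ 34633⁻¹·110844 ≡ 137291·110844 ≡ 160796 (mod 211193).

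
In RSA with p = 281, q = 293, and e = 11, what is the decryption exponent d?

φ(n) = (p−1)(q−1) = 280·292 = 81760.
Need d with 11·d ≡ 1 (mod 81760). Apply the extended Euclidean algorithm:
81760 = 7432×11 + 8
11 = 1×8 + 3
8 = 2×3 + 2
3 = 1×2 + 1
2 = 2×1 + 0
Back-substitute:
1 = 3 − 2
1 = −8 + 3·3
1 = 3·11 − 4·8
1 = −4·81760 + 29731·11
So 11·29731 ≡ 1 (mod 81760), hence d = 29731.

29731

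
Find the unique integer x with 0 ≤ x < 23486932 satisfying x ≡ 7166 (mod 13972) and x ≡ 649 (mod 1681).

14579962

Write x = 7166 + 13972·k. Then 13972·k ≡ 649 − 7166 ≡ 207 (mod 1681).
Need 13972⁻¹ mod 1681. Extended Euclid on (1681, 524):
1681 = 3*524 + 109
524 = 4*109 + 88
109 = 1*88 + 21
88 = 4*21 + 4
21 = 5*4 + 1
4 = 4*1 + 0
Back-substitute:
1 = 21 − 5·4
1 = −5·88 + 21·21
1 = 21·109 − 26·88
1 = −26·524 + 125·109
1 = 125·1681 − 401·524
13972⁻¹ ≡ 1280 (mod 1681), so k ≡ 1280·207 ≡ 1043 (mod 1681).
x = 7166 + 13972·1043 = 14579962.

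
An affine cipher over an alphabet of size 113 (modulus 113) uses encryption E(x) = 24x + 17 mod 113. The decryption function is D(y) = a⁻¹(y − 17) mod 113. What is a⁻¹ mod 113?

33

Apply the Euclidean algorithm to 113 and 24:
113 = 4*24 + 17
24 = 1*17 + 7
17 = 2*7 + 3
7 = 2*3 + 1
3 = 3*1 + 0
The gcd is 1. Working backward:
1 = 7 − 2·3
1 = −2·17 + 5·7
1 = 5·24 − 7·17
1 = −7·113 + 33·24
So 24·33 ≡ 1 (mod 113).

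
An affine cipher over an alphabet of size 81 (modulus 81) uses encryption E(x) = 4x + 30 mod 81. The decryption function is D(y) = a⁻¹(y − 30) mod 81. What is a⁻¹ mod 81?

61

Apply the Euclidean algorithm to 81 and 4:
81 = 20×4 + 1
4 = 4×1 + 0
gcd = 1, so the inverse exists. Back-substitute:
1 = 81 − 20·4
Thus 4·(-20) ≡ 1 (mod 81); reducing, -20 mod 81 = 61.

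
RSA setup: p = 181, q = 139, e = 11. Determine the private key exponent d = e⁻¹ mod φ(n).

11291

φ(n) = (p−1)(q−1) = 180·138 = 24840.
Need d with 11·d ≡ 1 (mod 24840). Apply the extended Euclidean algorithm:
24840 = 2258×11 + 2
11 = 5×2 + 1
2 = 2×1 + 0
Back-substitute:
1 = 11 − 5·2
1 = −5·24840 + 11291·11
So 11·11291 ≡ 1 (mod 24840), hence d = 11291.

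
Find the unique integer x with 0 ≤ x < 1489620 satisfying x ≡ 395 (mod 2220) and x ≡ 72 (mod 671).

371135

Write x = 395 + 2220·k. Then 2220·k ≡ 72 − 395 ≡ 348 (mod 671).
Need 2220⁻¹ mod 671. Extended Euclid on (671, 207):
671 = 3*207 + 50
207 = 4*50 + 7
50 = 7*7 + 1
7 = 7*1 + 0
Back-substitute:
1 = 50 − 7·7
1 = −7·207 + 29·50
1 = 29·671 − 94·207
2220⁻¹ ≡ 577 (mod 671), so k ≡ 577·348 ≡ 167 (mod 671).
x = 395 + 2220·167 = 371135.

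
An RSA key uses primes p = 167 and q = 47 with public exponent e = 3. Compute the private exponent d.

φ(n) = (p−1)(q−1) = 166·46 = 7636.
Need d with 3·d ≡ 1 (mod 7636). Apply the extended Euclidean algorithm:
7636 = 2545×3 + 1
3 = 3×1 + 0
Back-substitute:
1 = 7636 − 2545·3
So 3·(-2545) ≡ 1 (mod 7636), hence d ≡ -2545 ≡ 5091 (mod 7636).

5091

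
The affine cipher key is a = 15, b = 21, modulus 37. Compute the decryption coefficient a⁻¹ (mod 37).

5

Apply the Euclidean algorithm to 37 and 15:
37 = 2*15 + 7
15 = 2*7 + 1
7 = 7*1 + 0
The gcd is 1. Working backward:
1 = 15 − 2·7
1 = −2·37 + 5·15
So 15·5 ≡ 1 (mod 37).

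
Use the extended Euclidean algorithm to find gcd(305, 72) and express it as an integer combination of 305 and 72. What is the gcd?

1

Euclidean algorithm:
305 = 4×72 + 17
72 = 4×17 + 4
17 = 4×4 + 1
4 = 4×1 + 0
gcd(305, 72) = 1.
Back-substituting:
1 = 17 − 4·4
1 = −4·72 + 17·17
1 = 17·305 − 72·72
So 1 = (17)·305 + (-72)·72.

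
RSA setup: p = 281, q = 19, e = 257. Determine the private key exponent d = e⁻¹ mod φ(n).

353

φ(n) = (p−1)(q−1) = 280·18 = 5040.
Need d with 257·d ≡ 1 (mod 5040). Apply the extended Euclidean algorithm:
5040 = 19*257 + 157
257 = 1*157 + 100
157 = 1*100 + 57
100 = 1*57 + 43
57 = 1*43 + 14
43 = 3*14 + 1
14 = 14*1 + 0
Back-substitute:
1 = 43 − 3·14
1 = −3·57 + 4·43
1 = 4·100 − 7·57
1 = −7·157 + 11·100
1 = 11·257 − 18·157
1 = −18·5040 + 353·257
So 257·353 ≡ 1 (mod 5040), hence d = 353.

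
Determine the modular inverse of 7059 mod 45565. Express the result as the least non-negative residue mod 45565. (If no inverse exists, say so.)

Compute gcd(7059, 45565):
45565 = 6·7059 + 3211
7059 = 2·3211 + 637
3211 = 5·637 + 26
637 = 24·26 + 13
26 = 2·13 + 0
The gcd is 13, not 1, hence no inverse exists.

no inverse exists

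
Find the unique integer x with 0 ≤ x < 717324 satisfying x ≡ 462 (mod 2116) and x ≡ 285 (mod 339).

267078

Write x = 462 + 2116·k. Then 2116·k ≡ 285 − 462 ≡ 162 (mod 339).
Need 2116⁻¹ mod 339. Extended Euclid on (339, 82):
339 = 4·82 + 11
82 = 7·11 + 5
11 = 2·5 + 1
5 = 5·1 + 0
Back-substitute:
1 = 11 − 2·5
1 = −2·82 + 15·11
1 = 15·339 − 62·82
2116⁻¹ ≡ 277 (mod 339), so k ≡ 277·162 ≡ 126 (mod 339).
x = 462 + 2116·126 = 267078.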